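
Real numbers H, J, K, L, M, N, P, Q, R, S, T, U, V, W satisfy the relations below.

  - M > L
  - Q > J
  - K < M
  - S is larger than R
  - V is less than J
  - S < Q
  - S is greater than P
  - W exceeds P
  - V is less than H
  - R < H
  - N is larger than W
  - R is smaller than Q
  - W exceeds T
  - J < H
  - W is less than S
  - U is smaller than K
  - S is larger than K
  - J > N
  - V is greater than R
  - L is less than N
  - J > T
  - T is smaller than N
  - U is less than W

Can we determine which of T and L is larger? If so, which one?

undetermined

Following every chain through L: above L we get N, M, J, H, Q.
T is not reached, and no chain runs the other way from T to L.
So the given relations leave the order of L and T undetermined.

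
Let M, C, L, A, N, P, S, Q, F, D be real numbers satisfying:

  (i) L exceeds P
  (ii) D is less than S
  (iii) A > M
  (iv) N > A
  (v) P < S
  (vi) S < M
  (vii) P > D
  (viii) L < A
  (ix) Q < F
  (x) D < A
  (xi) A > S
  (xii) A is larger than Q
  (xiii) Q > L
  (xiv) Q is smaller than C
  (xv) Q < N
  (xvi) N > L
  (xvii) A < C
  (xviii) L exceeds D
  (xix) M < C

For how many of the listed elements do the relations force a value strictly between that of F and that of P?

The relations place P below F. An element lies strictly between them when it is forced above P and also forced below F.
Above P: {S, L, Q, M, A, C, N}. Below F: {D, L, Q}.
Intersection: {L, Q} — 2.

2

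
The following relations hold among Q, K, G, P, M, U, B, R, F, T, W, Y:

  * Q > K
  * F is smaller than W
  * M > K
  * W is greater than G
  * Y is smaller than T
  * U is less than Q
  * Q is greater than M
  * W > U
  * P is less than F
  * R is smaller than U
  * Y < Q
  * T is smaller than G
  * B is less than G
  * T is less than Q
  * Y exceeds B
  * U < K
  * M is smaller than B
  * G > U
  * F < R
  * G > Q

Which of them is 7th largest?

M

The consecutive relations fix a unique order: P < F < R < U < K < M < B < Y < T < Q < G < W.
Counting 7 from the largest end gives M.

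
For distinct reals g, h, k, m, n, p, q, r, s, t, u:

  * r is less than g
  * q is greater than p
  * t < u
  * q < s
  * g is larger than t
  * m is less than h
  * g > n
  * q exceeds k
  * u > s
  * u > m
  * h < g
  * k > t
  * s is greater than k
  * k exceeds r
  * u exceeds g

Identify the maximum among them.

m is not greatest since m < u; p is not greatest since p < q; r is not greatest since r < g; t is not greatest since t < u; n is not greatest since n < g; k is not greatest since k < s; q is not greatest since q < s; s is not greatest since s < u; h is not greatest since h < g; g is not greatest since g < u.
Only u has nothing above it, so u is the maximum.

u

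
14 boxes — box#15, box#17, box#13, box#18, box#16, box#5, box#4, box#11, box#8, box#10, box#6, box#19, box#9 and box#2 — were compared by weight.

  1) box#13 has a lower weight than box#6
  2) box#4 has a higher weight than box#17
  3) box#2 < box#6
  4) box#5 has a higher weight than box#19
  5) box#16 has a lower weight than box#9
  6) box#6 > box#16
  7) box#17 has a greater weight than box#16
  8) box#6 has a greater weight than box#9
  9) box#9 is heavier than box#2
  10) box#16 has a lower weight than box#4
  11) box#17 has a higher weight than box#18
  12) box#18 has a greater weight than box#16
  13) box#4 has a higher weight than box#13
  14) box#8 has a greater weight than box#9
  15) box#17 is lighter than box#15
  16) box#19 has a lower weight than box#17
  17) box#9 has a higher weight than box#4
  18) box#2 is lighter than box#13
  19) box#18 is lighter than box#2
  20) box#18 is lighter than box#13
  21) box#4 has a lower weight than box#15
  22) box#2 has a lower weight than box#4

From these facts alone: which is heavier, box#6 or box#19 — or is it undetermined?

box#19 < box#17 and box#17 < box#4 give box#19 < box#4.
With box#4 < box#9: box#19 < box#17 < box#4 < box#9.
Then box#9 < box#6 extends the chain to box#6.
So box#6 is heavier.

box#6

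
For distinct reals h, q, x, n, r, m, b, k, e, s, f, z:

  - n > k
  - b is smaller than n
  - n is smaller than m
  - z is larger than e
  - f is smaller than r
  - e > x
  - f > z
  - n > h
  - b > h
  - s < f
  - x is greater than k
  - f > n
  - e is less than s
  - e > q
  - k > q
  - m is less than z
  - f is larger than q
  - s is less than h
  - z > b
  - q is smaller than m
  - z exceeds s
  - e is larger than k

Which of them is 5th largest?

Piecing the relations together gives one ordering: q < k < x < e < s < h < b < n < m < z < f < r.
The 5th largest is n.

n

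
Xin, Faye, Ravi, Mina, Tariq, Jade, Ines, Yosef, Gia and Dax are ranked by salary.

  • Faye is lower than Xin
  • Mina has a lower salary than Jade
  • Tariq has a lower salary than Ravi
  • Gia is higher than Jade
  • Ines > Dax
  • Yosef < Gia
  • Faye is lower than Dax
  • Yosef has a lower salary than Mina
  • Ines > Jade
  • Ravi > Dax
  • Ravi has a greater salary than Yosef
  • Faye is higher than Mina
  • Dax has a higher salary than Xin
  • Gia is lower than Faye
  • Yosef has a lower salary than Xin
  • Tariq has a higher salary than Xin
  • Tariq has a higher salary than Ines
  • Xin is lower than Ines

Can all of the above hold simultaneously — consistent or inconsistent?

Every relation is compatible with Yosef < Mina < Jade < Gia < Faye < Xin < Dax < Ines < Tariq < Ravi; the set is consistent.

consistent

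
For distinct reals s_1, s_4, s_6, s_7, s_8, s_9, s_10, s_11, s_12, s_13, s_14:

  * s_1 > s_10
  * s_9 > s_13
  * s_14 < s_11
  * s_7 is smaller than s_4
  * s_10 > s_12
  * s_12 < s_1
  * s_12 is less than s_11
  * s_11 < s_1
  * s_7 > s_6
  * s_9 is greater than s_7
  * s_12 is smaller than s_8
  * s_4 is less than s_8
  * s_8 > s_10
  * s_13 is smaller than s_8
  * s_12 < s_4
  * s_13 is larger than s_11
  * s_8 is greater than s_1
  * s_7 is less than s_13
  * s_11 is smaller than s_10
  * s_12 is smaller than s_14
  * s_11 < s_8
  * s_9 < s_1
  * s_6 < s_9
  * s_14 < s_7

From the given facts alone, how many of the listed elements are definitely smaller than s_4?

4

The elements the relations force below s_4 are s_6, s_12, s_14, s_7 — no chain reaches any other.
That is 4.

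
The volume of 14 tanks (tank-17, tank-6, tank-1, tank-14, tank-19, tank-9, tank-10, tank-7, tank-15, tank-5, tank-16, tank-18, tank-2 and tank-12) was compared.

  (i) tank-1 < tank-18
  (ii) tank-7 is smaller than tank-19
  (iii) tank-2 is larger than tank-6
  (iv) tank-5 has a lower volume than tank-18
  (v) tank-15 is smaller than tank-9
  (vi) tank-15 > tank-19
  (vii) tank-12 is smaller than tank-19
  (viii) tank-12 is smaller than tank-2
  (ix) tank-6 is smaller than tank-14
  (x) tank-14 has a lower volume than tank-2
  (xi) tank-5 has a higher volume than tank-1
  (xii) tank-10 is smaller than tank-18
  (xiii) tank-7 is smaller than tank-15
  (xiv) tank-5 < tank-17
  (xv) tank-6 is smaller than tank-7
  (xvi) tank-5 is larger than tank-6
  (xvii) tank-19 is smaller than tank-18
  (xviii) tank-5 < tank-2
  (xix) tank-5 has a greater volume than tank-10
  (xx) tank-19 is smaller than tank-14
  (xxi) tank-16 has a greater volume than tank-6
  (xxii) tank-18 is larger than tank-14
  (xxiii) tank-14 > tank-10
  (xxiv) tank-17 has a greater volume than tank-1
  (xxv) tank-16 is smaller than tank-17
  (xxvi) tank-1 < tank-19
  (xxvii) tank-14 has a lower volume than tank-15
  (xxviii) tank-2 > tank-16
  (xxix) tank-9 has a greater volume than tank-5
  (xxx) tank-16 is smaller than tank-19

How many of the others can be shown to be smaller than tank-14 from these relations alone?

7

The elements the relations force below tank-14 are tank-6, tank-7, tank-10, tank-16, tank-12, tank-1, tank-19 — no chain reaches any other.
That is 7.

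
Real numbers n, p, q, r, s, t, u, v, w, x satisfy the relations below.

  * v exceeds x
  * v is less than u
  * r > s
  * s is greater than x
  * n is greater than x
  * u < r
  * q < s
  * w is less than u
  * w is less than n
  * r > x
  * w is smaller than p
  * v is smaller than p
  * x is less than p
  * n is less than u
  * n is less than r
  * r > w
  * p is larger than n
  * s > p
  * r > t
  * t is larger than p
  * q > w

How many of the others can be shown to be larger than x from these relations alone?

The elements the relations force above x are v, n, p, t, u, s, r — no chain reaches any other.
That is 7.

7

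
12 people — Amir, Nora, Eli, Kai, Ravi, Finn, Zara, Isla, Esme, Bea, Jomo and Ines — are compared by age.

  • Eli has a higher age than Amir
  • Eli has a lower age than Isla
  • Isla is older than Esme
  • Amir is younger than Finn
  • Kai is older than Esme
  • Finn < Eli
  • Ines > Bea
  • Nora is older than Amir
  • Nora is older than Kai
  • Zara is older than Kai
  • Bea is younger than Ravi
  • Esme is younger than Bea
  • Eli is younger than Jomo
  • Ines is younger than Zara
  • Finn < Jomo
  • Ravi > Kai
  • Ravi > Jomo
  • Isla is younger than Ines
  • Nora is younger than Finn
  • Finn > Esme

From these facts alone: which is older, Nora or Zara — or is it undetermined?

Zara

Chaining the given relations: Nora < Finn < Eli < Isla < Ines < Zara.
So Zara is older.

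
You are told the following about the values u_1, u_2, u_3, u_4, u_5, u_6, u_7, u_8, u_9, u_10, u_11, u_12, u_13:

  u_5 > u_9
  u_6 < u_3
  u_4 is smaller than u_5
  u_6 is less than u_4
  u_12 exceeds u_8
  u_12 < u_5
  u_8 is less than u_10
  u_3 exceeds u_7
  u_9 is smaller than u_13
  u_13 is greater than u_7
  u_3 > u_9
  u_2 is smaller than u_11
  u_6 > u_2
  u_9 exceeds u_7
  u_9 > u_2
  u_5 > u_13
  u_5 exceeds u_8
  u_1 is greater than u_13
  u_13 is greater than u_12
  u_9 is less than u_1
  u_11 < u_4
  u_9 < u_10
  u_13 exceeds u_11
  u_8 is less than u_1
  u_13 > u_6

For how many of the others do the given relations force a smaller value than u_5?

9

Directly below u_5: u_8, u_9, u_12, u_13, u_4.
One step further: u_7, u_2, u_11, u_6 (9 so far).
No other element is forced below u_5 by the given relations, so the count is 9.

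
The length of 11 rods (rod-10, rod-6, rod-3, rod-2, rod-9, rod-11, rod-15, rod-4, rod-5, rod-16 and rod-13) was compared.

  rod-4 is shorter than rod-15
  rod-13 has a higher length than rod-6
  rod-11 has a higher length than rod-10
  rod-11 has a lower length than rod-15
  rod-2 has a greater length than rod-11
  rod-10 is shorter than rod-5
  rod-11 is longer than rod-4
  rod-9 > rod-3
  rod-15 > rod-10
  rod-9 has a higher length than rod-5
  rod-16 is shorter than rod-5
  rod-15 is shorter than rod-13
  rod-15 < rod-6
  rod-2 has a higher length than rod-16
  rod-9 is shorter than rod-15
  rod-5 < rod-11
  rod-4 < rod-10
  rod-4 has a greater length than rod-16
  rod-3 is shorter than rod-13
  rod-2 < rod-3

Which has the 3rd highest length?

rod-15

Chaining the given pairs: rod-16 < rod-4 < rod-10 < rod-5 < rod-11 < rod-2 < rod-3 < rod-9 < rod-15 < rod-6 < rod-13.
Counting 3 from the largest end gives rod-15.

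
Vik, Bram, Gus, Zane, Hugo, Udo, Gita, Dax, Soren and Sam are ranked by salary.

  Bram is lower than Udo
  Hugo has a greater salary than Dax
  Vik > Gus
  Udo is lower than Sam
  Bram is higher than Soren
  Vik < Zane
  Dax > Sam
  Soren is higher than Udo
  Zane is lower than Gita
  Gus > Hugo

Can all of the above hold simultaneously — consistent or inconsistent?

We have Udo < Soren stated directly, yet also Soren < Bram < Udo by chaining the others — so Soren < Udo. Contradiction.

inconsistent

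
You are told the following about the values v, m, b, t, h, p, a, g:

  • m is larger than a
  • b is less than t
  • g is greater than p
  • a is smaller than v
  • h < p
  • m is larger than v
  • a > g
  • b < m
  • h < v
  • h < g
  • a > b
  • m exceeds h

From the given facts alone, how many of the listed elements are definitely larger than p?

The elements the relations force above p are g, a, v, m — no chain reaches any other.
That is 4.

4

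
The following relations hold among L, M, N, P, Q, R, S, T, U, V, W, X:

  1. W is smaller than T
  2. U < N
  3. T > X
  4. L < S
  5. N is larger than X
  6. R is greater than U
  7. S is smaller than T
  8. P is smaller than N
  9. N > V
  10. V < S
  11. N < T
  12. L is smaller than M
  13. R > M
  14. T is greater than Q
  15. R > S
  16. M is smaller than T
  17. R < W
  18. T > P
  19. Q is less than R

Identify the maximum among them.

T

Chaining downward from T: directly below it, X, Q, P, S, M, W, N; then L, U, V, R.
That covers every other element, and nothing is given above T, so T is the maximum.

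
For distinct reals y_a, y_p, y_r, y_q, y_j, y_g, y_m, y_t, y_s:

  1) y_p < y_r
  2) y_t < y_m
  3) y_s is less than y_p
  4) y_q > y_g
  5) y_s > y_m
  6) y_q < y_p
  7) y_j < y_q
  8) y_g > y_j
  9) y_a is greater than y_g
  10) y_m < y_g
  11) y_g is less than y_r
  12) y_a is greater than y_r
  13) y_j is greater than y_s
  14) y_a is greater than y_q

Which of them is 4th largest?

y_q

Piecing the relations together gives one ordering: y_t < y_m < y_s < y_j < y_g < y_q < y_p < y_r < y_a.
Counting 4 from the largest end gives y_q.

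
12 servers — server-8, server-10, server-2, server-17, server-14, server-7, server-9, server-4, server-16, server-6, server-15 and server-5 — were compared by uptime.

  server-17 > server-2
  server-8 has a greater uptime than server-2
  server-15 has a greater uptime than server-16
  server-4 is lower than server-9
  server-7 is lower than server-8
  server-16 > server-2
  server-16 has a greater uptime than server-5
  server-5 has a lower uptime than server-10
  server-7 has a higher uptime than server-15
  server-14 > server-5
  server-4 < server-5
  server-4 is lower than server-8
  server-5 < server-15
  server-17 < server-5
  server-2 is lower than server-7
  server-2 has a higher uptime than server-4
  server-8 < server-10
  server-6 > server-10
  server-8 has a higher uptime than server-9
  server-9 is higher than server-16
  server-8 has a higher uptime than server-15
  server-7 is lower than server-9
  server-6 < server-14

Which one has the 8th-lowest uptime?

The consecutive relations fix a unique order: server-4 < server-2 < server-17 < server-5 < server-16 < server-15 < server-7 < server-9 < server-8 < server-10 < server-6 < server-14.
The 8th smallest is server-9.

server-9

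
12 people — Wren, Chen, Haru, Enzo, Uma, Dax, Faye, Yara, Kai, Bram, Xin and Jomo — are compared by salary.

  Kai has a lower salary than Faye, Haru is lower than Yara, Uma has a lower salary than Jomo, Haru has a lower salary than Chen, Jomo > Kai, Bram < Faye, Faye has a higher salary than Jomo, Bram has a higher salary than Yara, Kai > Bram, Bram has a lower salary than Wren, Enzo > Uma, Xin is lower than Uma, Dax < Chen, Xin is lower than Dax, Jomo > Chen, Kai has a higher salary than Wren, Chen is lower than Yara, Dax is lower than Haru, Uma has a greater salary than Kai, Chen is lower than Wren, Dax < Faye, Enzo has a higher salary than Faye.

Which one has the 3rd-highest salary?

Jomo

Piecing the relations together gives one ordering: Xin < Dax < Haru < Chen < Yara < Bram < Wren < Kai < Uma < Jomo < Faye < Enzo.
The 3rd largest is Jomo.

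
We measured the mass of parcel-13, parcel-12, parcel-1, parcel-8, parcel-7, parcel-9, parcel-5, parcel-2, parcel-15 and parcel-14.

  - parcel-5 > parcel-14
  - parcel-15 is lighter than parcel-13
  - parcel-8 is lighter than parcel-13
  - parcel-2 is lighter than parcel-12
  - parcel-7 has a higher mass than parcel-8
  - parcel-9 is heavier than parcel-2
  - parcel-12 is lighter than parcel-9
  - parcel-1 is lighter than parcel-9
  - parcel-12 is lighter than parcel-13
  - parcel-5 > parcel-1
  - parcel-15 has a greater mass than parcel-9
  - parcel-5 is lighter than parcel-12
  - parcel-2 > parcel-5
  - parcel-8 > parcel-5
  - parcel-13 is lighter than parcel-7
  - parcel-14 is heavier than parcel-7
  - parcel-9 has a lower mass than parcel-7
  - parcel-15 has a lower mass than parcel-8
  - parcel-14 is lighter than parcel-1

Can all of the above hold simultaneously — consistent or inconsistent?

inconsistent

We have parcel-7 < parcel-14 stated directly, yet also parcel-14 < parcel-1 < parcel-5 < parcel-2 < parcel-12 < parcel-9 < parcel-15 < parcel-8 < parcel-13 < parcel-7 by chaining the others — so parcel-14 < parcel-7. Contradiction.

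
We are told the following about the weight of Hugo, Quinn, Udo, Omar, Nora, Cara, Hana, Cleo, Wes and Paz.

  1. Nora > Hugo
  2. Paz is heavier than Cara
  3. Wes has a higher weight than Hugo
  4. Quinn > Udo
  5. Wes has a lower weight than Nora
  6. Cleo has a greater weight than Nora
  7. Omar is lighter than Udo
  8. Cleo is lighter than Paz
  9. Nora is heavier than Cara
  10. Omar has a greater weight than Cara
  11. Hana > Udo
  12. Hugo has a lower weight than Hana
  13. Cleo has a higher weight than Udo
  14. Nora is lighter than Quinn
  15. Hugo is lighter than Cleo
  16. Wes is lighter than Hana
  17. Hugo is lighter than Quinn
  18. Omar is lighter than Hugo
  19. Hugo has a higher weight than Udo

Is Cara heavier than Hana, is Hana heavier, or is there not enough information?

Cara < Omar and Omar < Udo give Cara < Udo.
Then Udo < Hugo extends the chain to Hugo.
Then Hugo < Wes extends the chain to Wes.
Then Wes < Hana extends the chain to Hana.
So Hana is heavier.

Hana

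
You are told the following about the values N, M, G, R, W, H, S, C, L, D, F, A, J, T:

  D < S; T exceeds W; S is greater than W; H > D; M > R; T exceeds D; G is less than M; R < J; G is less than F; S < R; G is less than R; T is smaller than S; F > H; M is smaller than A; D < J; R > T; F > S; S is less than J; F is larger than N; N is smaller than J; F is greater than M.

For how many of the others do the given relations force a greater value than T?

The elements the relations force above T are S, R, M, J, A, F — no chain reaches any other.
That is 6.

6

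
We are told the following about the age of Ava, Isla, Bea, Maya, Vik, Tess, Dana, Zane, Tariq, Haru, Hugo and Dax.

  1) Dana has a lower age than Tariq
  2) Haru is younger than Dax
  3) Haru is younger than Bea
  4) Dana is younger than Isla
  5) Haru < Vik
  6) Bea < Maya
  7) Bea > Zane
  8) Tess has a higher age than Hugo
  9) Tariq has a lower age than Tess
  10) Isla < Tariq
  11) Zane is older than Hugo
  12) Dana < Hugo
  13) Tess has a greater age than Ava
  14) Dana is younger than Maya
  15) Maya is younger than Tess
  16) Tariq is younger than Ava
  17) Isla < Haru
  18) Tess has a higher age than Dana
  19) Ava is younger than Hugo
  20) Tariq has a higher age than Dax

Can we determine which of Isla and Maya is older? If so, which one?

Isla < Haru and Haru < Dax give Isla < Dax.
Then Dax < Tariq extends the chain to Tariq.
With Tariq < Ava: Isla < Haru < Dax < Tariq < Ava.
Then Ava < Hugo extends the chain to Hugo.
With Hugo < Zane: Isla < Haru < Dax < Tariq < Ava < Hugo < Zane.
With Zane < Bea: Isla < Haru < Dax < Tariq < Ava < Hugo < Zane < Bea.
Then Bea < Maya extends the chain to Maya.
So Maya is older.

Maya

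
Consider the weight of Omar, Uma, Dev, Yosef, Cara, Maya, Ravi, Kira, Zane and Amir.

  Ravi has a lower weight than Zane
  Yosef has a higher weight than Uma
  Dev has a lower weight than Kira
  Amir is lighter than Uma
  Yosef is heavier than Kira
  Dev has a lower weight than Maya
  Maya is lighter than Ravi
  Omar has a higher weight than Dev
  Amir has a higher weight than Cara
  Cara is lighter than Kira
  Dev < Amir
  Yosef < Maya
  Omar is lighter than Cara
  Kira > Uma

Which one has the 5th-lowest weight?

Chaining the given pairs: Dev < Omar < Cara < Amir < Uma < Kira < Yosef < Maya < Ravi < Zane.
Counting 5 from the smallest end gives Uma.

Uma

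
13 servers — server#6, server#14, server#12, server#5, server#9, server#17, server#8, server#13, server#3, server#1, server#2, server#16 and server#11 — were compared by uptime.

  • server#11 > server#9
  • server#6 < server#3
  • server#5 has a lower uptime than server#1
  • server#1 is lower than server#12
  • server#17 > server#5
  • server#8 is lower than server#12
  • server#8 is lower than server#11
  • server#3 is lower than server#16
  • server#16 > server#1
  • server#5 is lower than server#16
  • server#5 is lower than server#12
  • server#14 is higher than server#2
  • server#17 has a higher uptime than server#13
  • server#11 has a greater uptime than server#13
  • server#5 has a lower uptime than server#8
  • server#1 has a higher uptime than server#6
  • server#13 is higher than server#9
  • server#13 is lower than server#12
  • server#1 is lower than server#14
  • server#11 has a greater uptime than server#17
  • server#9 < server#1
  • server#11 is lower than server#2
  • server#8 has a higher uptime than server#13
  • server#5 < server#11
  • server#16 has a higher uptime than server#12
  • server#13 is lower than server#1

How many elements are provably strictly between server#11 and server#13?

2

The relations place server#13 below server#11. An element lies strictly between them when it is forced above server#13 and also forced below server#11.
Above server#13: {server#8, server#1, server#17, server#12, server#2, server#14, server#16}. Below server#11: {server#5, server#9, server#8, server#17}.
Intersection: {server#8, server#17} — 2.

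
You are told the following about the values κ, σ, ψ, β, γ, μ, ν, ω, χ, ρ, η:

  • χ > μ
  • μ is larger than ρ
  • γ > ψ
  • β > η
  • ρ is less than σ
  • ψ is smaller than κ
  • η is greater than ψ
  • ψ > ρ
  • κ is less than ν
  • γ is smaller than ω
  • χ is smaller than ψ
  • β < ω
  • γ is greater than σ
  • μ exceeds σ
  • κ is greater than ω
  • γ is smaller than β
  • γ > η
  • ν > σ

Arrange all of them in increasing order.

Nothing is placed below ρ, so it is least; from there ρ < σ; σ < μ; μ < χ; χ < ψ; ψ < η; η < γ; γ < β; β < ω; ω < κ; κ < ν, each given directly.

ρ < σ < μ < χ < ψ < η < γ < β < ω < κ < ν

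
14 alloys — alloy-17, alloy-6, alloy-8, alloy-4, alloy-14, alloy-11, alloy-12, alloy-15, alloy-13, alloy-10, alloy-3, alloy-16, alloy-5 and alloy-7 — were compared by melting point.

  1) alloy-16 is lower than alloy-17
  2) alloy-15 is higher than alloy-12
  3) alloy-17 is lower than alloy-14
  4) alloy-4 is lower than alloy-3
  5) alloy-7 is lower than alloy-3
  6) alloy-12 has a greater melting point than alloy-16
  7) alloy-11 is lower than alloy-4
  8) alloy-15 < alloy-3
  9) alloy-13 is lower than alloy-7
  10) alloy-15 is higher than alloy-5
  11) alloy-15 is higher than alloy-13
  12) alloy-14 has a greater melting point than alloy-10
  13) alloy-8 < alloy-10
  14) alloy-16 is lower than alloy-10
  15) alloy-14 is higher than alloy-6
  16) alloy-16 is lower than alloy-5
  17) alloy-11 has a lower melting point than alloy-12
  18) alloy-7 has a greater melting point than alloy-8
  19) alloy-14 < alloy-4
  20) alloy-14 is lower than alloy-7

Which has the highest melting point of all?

Chaining downward from alloy-3: directly below it, alloy-4, alloy-7, alloy-15; then alloy-8, alloy-11, alloy-14, alloy-12, alloy-13, alloy-5; then alloy-6, alloy-16, alloy-10, alloy-17.
That covers every other element, and nothing is given above alloy-3, so alloy-3 is the highest melting point.

alloy-3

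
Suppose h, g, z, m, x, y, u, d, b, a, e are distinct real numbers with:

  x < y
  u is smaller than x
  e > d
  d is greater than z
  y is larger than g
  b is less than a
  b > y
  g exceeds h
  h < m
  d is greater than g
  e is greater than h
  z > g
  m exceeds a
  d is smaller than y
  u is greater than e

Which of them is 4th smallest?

Piecing the relations together gives one ordering: h < g < z < d < e < u < x < y < b < a < m.
The 4th smallest is d.

d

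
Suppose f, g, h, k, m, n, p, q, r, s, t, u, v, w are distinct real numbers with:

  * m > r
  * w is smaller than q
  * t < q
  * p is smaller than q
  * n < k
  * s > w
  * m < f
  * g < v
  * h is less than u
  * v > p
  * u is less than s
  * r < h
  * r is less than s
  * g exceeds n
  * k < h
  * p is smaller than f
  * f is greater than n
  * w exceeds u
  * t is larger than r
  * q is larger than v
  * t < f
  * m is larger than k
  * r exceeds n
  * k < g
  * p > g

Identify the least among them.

r is not least since n < r; k is not least since n < k; h is not least since r < h; t is not least since r < t; g is not least since n < g; p is not least since g < p; u is not least since h < u; m is not least since k < m; f is not least since t < f; w is not least since u < w; v is not least since p < v; q is not least since p < q; s is not least since u < s.
Only n has nothing below it, so n is the least.

n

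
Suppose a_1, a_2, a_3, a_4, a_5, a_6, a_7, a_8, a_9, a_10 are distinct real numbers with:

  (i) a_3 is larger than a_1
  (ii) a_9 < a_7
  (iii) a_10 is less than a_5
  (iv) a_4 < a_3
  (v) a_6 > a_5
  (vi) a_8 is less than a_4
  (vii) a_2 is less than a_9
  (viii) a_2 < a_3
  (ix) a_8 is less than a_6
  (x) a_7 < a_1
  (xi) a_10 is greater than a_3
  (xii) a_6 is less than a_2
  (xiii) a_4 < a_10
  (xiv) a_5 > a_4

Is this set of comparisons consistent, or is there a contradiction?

Chaining the given relations yields a_5 < a_6 < a_2 < a_9 < a_7 < a_1 < a_3 < a_10, so a_5 < a_10. But one relation states a_10 < a_5. These cannot both hold.

inconsistent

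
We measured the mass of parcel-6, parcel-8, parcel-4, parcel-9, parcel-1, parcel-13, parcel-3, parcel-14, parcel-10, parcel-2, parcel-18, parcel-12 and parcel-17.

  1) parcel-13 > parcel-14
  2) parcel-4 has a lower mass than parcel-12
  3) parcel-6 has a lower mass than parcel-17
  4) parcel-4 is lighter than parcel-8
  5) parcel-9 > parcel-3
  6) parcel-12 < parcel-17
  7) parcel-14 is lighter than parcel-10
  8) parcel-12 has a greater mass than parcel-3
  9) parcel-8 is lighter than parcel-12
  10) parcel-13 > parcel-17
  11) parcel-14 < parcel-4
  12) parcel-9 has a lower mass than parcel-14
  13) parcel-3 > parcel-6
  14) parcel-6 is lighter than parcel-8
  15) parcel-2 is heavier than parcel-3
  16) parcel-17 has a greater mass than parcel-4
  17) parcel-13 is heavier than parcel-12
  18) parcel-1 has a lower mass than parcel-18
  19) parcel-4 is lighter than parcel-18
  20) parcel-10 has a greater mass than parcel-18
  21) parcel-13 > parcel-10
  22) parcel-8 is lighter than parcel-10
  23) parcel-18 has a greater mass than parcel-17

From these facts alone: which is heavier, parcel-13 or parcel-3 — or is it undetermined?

Following the relations from parcel-3: parcel-3 < parcel-9 < parcel-14 < parcel-4 < parcel-8 < parcel-12 < parcel-17 < parcel-18 < parcel-10 < parcel-13.
So parcel-13 is heavier.

parcel-13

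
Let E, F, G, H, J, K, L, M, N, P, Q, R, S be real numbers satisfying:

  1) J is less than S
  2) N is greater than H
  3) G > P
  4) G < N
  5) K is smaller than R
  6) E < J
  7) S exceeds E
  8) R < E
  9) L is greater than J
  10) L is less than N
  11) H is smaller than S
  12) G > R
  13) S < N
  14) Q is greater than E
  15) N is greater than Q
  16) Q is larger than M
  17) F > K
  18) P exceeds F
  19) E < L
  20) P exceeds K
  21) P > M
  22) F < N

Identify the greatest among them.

N

Chaining downward from N: directly below it, F, H, G, L, S, Q; then K, M, R, P, E, J.
That covers every other element, and nothing is given above N, so N is the greatest.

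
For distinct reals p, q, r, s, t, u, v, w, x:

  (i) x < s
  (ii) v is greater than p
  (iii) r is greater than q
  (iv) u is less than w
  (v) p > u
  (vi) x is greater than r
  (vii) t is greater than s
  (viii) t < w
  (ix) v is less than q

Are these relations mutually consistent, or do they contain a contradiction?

consistent

The single ordering u < p < v < q < r < x < s < t < w satisfies every listed relation, so no contradiction arises.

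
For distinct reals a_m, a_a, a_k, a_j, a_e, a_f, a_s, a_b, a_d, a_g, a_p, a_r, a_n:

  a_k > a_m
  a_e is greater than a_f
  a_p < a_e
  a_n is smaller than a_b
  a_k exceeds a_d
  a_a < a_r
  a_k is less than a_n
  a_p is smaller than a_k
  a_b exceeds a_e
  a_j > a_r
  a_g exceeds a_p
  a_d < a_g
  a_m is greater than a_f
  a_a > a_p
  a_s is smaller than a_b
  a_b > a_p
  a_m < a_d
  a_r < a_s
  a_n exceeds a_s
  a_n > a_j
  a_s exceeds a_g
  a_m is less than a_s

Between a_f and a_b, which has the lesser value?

Link the given pairs in sequence: a_f < a_m; a_m < a_d; a_d < a_k; a_k < a_n; a_n < a_b.
Chaining these gives a_f < a_m < a_d < a_k < a_n < a_b.
So a_f < a_b; a_f is the smaller of the two.

a_f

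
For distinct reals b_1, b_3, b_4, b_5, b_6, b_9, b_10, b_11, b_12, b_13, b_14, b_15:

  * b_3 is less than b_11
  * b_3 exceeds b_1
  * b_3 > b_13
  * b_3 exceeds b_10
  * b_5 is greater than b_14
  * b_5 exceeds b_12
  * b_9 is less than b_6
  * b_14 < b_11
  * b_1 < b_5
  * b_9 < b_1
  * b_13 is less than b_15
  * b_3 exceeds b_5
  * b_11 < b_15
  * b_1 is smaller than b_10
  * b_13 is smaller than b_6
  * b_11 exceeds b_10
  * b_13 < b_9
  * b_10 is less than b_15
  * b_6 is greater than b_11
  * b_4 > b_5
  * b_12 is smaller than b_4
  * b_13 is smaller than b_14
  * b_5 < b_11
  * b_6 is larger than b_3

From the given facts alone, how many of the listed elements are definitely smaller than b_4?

Directly below b_4: b_12, b_5.
One step further: b_14, b_1 (4 so far).
One step further: b_13, b_9 (6 so far).
Nothing else is reachable below b_4; 6 in all.

6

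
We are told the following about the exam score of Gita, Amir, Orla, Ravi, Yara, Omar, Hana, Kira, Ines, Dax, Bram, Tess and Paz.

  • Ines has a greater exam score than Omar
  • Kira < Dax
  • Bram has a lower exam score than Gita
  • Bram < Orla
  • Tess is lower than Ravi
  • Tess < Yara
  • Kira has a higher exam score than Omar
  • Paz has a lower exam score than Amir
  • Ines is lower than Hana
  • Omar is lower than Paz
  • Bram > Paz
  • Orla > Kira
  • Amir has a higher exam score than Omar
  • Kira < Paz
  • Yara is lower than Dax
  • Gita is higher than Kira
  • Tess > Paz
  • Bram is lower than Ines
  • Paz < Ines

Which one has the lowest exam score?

Omar

Chaining upward from Omar: directly above it, Kira, Paz, Ines, Amir; then Bram, Tess, Orla, Gita, Hana, Dax; then Yara, Ravi.
That covers every other element, and nothing is given below Omar, so Omar is the lowest exam score.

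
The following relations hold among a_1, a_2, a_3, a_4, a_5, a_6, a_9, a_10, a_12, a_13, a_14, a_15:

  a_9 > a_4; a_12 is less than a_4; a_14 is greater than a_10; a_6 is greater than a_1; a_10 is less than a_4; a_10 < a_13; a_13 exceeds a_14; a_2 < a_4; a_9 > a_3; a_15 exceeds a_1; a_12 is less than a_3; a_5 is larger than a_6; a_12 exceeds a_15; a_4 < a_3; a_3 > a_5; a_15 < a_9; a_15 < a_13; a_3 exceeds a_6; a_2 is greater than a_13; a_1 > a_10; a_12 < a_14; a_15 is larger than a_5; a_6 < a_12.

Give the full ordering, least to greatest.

a_10 < a_1 < a_6 < a_5 < a_15 < a_12 < a_14 < a_13 < a_2 < a_4 < a_3 < a_9

Each adjacent pair is fixed by a given relation: a_10 < a_1; a_1 < a_6; a_6 < a_5; a_5 < a_15; a_15 < a_12; a_12 < a_14; a_14 < a_13; a_13 < a_2; a_2 < a_4; a_4 < a_3; a_3 < a_9. Chaining them end to end gives the full order.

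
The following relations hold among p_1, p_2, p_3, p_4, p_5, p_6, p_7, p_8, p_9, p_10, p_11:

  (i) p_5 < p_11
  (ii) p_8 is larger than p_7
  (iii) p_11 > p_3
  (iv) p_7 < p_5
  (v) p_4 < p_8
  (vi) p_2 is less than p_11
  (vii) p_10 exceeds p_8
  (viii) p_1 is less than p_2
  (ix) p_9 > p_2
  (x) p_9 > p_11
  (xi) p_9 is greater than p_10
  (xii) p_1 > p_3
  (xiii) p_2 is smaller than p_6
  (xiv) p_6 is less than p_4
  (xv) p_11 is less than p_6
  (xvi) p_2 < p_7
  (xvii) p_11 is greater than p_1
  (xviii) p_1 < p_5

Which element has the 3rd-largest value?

p_8

Chaining the given pairs: p_3 < p_1 < p_2 < p_7 < p_5 < p_11 < p_6 < p_4 < p_8 < p_10 < p_9.
Counting 3 from the largest end gives p_8.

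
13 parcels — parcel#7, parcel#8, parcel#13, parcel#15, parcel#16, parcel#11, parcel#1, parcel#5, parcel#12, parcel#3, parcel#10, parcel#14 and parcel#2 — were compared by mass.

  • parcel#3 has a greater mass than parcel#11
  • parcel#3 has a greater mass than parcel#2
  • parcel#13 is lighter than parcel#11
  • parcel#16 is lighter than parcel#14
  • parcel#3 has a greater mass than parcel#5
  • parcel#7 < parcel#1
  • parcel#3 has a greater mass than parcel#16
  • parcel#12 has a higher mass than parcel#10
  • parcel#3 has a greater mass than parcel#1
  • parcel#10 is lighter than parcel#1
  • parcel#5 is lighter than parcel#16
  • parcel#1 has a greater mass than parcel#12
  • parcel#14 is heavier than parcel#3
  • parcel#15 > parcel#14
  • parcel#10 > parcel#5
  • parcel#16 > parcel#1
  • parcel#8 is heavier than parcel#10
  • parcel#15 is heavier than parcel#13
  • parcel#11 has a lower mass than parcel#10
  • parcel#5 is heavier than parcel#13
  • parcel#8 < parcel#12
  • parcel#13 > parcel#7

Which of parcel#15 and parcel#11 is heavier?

parcel#15

parcel#11 < parcel#10 and parcel#10 < parcel#12 give parcel#11 < parcel#12.
Then parcel#12 < parcel#1 extends the chain to parcel#1.
Then parcel#1 < parcel#16 extends the chain to parcel#16.
With parcel#16 < parcel#3: parcel#11 < parcel#10 < parcel#12 < parcel#1 < parcel#16 < parcel#3.
With parcel#3 < parcel#14: parcel#11 < parcel#10 < parcel#12 < parcel#1 < parcel#16 < parcel#3 < parcel#14.
Then parcel#14 < parcel#15 extends the chain to parcel#15.
So parcel#11 < parcel#15; parcel#15 is the heavier of the two.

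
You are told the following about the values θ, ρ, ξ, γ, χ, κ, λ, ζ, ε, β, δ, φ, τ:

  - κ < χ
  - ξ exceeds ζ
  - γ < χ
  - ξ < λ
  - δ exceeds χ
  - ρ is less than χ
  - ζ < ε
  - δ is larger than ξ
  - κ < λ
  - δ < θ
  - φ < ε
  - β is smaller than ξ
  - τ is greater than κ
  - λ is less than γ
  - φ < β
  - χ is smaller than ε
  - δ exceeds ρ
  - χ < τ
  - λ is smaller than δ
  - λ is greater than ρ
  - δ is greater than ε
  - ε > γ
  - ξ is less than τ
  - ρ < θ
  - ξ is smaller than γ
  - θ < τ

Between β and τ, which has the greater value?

β < ξ < λ < γ < χ < ε < δ < θ < τ, by transitivity through ξ, λ, γ, χ, ε, δ, θ.
So β < τ; τ is the larger of the two.

τ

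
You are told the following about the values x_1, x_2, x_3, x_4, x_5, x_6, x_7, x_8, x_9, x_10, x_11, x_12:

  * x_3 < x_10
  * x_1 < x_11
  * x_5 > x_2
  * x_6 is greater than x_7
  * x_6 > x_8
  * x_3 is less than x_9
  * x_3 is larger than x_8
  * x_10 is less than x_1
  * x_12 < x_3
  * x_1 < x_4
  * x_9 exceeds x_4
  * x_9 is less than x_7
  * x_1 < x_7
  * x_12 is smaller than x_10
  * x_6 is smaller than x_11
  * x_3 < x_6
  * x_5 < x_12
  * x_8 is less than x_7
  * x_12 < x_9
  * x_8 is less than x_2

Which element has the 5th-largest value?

Piecing the relations together gives one ordering: x_8 < x_2 < x_5 < x_12 < x_3 < x_10 < x_1 < x_4 < x_9 < x_7 < x_6 < x_11.
The 5th largest is x_4.

x_4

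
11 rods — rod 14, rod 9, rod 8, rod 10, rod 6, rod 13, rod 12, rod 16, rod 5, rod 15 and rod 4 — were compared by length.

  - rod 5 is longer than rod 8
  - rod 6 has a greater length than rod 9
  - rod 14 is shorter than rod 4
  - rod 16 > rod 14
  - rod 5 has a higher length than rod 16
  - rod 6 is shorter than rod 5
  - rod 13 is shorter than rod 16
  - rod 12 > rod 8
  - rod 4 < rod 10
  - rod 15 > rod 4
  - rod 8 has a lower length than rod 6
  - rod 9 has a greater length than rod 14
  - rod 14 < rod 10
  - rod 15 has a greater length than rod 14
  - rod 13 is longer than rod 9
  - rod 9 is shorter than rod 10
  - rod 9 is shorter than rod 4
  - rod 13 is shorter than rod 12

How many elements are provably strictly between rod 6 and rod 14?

1

Chaining upward from rod 14 reaches: rod 9, rod 13, rod 4, rod 10, rod 15, rod 16, rod 12, rod 5.
Chaining downward from rod 6 reaches: rod 8, rod 9.
Strictly between rod 14 and rod 6 are those in both lists: rod 9 — 1 element.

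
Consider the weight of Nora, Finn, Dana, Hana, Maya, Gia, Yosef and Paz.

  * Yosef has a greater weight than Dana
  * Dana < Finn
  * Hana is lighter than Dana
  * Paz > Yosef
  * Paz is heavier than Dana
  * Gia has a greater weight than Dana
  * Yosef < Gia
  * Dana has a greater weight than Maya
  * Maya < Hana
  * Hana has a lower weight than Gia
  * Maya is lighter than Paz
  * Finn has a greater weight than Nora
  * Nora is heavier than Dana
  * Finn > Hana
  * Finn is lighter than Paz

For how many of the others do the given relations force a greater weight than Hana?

From Hana the given relations immediately reach Dana, Gia, Finn.
From those, Yosef, Nora, Paz — 6 in total.
No other element is forced above Hana by the given relations, so the count is 6.

6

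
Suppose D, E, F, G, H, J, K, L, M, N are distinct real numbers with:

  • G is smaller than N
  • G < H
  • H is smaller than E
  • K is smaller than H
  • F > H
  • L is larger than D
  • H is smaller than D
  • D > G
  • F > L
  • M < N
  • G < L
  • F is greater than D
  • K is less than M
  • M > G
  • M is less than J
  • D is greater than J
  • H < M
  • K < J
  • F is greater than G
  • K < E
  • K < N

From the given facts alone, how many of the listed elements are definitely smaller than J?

4

Directly below J: K, M.
One step further: G, H (4 so far).
No other element is forced below J by the given relations, so the count is 4.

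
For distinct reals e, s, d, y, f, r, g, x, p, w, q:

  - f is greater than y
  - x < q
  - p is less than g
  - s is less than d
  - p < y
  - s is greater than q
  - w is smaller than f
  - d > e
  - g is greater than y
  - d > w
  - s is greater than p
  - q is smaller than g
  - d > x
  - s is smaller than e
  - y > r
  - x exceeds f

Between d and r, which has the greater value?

r < y and y < f give r < f.
With f < x: r < y < f < x.
With x < q: r < y < f < x < q.
With q < s: r < y < f < x < q < s.
With s < e: r < y < f < x < q < s < e.
With e < d: r < y < f < x < q < s < e < d.
So r < d; d is the larger of the two.

d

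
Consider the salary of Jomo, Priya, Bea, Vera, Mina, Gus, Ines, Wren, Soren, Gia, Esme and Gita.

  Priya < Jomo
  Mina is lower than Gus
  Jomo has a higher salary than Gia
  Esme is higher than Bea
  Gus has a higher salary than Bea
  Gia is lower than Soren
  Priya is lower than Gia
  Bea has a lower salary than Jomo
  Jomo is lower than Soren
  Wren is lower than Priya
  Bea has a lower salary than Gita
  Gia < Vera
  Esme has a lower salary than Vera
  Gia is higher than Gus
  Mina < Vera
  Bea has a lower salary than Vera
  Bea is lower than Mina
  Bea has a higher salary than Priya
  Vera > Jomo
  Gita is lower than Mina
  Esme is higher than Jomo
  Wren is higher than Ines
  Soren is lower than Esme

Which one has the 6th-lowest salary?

The consecutive relations fix a unique order: Ines < Wren < Priya < Bea < Gita < Mina < Gus < Gia < Jomo < Soren < Esme < Vera.
Counting 6 from the smallest end gives Mina.

Mina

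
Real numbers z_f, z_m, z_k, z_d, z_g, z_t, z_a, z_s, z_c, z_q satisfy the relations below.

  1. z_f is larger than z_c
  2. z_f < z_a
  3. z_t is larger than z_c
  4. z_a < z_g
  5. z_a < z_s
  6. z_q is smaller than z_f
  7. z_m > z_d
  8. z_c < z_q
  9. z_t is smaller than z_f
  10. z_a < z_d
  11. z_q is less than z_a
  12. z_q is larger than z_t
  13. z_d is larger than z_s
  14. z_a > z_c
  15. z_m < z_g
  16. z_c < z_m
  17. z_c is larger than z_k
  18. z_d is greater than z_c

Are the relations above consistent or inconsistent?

consistent

The single ordering z_k < z_c < z_t < z_q < z_f < z_a < z_s < z_d < z_m < z_g satisfies every listed relation, so no contradiction arises.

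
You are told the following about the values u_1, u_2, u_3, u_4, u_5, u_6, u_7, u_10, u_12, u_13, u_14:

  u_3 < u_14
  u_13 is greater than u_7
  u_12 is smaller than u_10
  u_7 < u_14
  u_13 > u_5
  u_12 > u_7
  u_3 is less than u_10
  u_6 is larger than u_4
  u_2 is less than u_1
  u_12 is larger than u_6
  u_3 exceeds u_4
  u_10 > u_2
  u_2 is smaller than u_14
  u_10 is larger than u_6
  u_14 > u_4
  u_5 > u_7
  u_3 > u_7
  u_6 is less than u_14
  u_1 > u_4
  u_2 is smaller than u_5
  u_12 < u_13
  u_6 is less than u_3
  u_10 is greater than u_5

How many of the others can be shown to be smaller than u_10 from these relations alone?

The elements the relations force below u_10 are u_2, u_4, u_7, u_6, u_12, u_3, u_5 — no chain reaches any other.
That is 7.

7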